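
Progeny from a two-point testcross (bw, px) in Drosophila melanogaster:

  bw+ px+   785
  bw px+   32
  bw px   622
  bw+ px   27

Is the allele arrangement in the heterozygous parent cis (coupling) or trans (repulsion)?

cis

The two most frequent classes are bw+ px+ (785) and bw px (622); these are the parental (non-recombinant) types.
So the F1 carried bw+ px+ on one chromosome and bw px on the other — the recessive alleles are on the same chromosome (cis / coupling).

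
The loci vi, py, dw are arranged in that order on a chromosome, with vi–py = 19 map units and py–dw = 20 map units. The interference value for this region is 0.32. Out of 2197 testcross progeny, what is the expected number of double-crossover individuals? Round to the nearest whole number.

Map distances give recombination frequencies of 0.190 and 0.200 for the two intervals.
With interference 0.32 (so coincidence = 0.68), expected double-crossover frequency = 0.190 × 0.200 × 0.68 = 0.02584.
Expected number = 0.02584 × 2197 = 56.77 ≈ 57.

57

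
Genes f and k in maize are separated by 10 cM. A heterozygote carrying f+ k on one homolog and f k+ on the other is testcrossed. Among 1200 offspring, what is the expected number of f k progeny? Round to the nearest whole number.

60

A map distance of 10 cM corresponds to a recombination frequency of 0.100.
The F1 is f+ k / f k+, so f k is a recombinant gamete class with expected frequency r/2 = 0.100/2 = 0.0500.
Expected number = 0.0500 × 1200 = 60.00 ≈ 60.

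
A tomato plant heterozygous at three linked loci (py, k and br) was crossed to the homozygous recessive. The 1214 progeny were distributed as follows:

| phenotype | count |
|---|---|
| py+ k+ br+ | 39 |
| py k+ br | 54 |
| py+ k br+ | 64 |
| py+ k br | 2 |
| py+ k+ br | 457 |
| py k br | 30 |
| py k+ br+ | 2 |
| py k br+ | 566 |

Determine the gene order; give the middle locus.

k

The two most frequent reciprocal classes, py+ k+ br and py k br+, are the parental types, so the F1 was py+ k+ br / py k br+.
The two rarest classes, py+ k br and py k+ br+, are the double crossovers. Comparing them with the parentals, only the k allele has switched, so k is the middle locus and the order is py – k – br.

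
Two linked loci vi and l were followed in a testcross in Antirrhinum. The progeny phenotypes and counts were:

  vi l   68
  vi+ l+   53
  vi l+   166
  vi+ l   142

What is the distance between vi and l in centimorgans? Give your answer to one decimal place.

28.2 centimorgans

The two most frequent classes, vi+ l (142) and vi l+ (166), are the parental types, so the F1 was vi+ l / vi l+.
The recombinant classes are vi+ l+ and vi l: 53 + 68 = 121.
Recombination frequency = 121/429 = 0.2821 ≈ 28.2%, i.e. 28.2 centimorgans.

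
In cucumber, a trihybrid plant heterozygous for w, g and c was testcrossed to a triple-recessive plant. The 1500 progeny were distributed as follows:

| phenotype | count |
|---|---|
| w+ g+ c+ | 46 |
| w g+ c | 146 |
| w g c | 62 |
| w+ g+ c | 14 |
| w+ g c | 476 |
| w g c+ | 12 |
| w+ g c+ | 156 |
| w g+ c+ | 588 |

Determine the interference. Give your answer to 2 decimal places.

The two most frequent reciprocal classes, w g+ c+ and w+ g c, are the parental types, so the F1 was w g+ c+ / w+ g c.
The two rarest classes, w g c+ and w+ g+ c, are the double crossovers. Comparing them with the parentals, only the g allele has switched, so g is the middle locus and the order is w – g – c.
w–g: (108 + 26)/1500 = 0.0893; g–c: (302 + 26)/1500 = 0.2187.
Expected DCO frequency = 0.0893 × 0.2187 ≈ 0.01953; observed = 26/1500 ≈ 0.01733.
Coefficient of coincidence = 0.01733/0.01953 ≈ 0.89; interference = 1 − 0.89 = 0.11.

0.11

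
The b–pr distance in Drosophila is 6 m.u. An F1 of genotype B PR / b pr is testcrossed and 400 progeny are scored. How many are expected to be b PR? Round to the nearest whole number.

12

A map distance of 6 m.u. corresponds to a recombination frequency of 0.060.
The F1 is B PR / b pr, so b PR is a recombinant gamete class with expected frequency r/2 = 0.060/2 = 0.0300.
Expected number = 0.0300 × 400 = 12.00 ≈ 12.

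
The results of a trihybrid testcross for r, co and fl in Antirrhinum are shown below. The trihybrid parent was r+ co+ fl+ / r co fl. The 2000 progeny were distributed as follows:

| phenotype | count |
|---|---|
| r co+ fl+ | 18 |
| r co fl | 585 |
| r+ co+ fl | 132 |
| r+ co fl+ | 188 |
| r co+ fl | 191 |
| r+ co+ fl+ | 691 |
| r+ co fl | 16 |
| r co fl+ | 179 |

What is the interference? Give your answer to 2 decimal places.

0.52

The two rarest classes, r co+ fl+ and r+ co fl, are the double crossovers. Comparing them with the parentals, only the r allele has switched, so r is the middle locus and the order is fl – r – co.
fl–r: (311 + 34)/2000 = 0.1725; r–co: (379 + 34)/2000 = 0.2065.
Expected DCO frequency = 0.1725 × 0.2065 ≈ 0.03562; observed = 34/2000 ≈ 0.01700.
Coefficient of coincidence = 0.01700/0.03562 ≈ 0.48; interference = 1 − 0.48 = 0.52.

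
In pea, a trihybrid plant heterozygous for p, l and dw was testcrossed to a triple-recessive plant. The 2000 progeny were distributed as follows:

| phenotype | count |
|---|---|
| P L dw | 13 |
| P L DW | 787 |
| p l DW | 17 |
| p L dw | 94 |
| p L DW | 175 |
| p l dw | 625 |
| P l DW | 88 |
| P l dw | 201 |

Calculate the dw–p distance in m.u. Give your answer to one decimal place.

The two most frequent reciprocal classes, P L DW and p l dw, are the parental types, so the F1 was P L DW / p l dw.
The two rarest classes, P L dw and p l DW, are the double crossovers. Comparing them with the parentals, only the dw allele has switched, so dw is the middle locus and the order is l – dw – p.
Crossovers in the dw–p interval produce the single-crossover classes p L DW and P l dw (175 + 201 = 376) plus the double crossovers (30).
RF(dw–p) = (376 + 30) / 2000 = 406/2000 = 0.2030 → 20.3 m.u.

20.3 m.u.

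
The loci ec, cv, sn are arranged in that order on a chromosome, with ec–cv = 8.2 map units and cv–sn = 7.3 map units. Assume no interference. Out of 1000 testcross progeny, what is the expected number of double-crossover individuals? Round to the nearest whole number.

6

Map distances give recombination frequencies of 0.082 and 0.073 for the two intervals.
With no interference, expected double-crossover frequency = 0.082 × 0.073 = 0.00599.
Expected number = 0.00599 × 1000 = 5.99 ≈ 6.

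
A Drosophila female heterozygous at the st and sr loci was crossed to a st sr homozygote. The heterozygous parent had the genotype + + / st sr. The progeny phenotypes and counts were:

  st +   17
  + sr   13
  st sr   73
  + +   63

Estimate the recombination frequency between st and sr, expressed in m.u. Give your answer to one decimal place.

The recombinant classes are + sr and st +: 13 + 17 = 30.
Recombination frequency = 30/166 = 0.1807 ≈ 18.1%, i.e. 18.1 m.u.

18.1 m.u.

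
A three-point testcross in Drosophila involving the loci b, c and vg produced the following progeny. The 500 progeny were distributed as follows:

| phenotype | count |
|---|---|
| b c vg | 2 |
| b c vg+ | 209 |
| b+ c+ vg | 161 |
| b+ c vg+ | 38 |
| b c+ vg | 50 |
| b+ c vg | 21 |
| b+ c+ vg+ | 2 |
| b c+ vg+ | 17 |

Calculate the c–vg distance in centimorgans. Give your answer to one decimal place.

The two most frequent reciprocal classes, b+ c+ vg and b c vg+, are the parental types, so the F1 was b+ c+ vg / b c vg+.
The two rarest classes, b+ c+ vg+ and b c vg, are the double crossovers. Comparing them with the parentals, only the vg allele has switched, so vg is the middle locus and the order is b – vg – c.
Crossovers in the vg–c interval produce the single-crossover classes b+ c vg and b c+ vg+ (21 + 17 = 38) plus the double crossovers (4).
RF(vg–c) = (38 + 4) / 500 = 42/500 = 0.0840 → 8.4 centimorgans.

8.4 centimorgans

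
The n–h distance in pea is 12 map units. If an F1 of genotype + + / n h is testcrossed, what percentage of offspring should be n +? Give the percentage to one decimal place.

A map distance of 12 map units corresponds to a recombination frequency of 0.120.
The F1 is + + / n h, so n + is a recombinant gamete class with expected frequency r/2 = 0.120/2 = 0.0600.
That is 0.0600 = 6.0% of the progeny.

6.0%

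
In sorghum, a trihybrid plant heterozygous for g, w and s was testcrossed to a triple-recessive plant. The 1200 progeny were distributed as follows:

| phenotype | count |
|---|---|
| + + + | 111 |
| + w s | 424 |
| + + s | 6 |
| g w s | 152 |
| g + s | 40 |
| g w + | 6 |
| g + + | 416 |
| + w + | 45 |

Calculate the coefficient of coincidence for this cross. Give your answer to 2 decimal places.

The two most frequent reciprocal classes, + w s and g + +, are the parental types, so the F1 was + w s / g + +.
The two rarest classes, + + s and g w +, are the double crossovers. Comparing them with the parentals, only the w allele has switched, so w is the middle locus and the order is s – w – g.
s–w: (85 + 12)/1200 = 0.0808; w–g: (263 + 12)/1200 = 0.2292.
Expected DCO frequency = 0.0808 × 0.2292 ≈ 0.01852; observed = 12/1200 ≈ 0.01000.
Coefficient of coincidence = 0.01000/0.01852 ≈ 0.54.

0.54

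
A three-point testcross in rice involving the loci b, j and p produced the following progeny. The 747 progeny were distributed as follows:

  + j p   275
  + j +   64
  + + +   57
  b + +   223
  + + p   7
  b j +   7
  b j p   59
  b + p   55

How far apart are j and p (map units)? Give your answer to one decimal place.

The two most frequent reciprocal classes, + j p and b + +, are the parental types, so the F1 was + j p / b + +.
The two rarest classes, + + p and b j +, are the double crossovers. Comparing them with the parentals, only the j allele has switched, so j is the middle locus and the order is p – j – b.
Crossovers in the p–j interval produce the single-crossover classes + j + and b + p (64 + 55 = 119) plus the double crossovers (14).
RF(p–j) = (119 + 14) / 747 = 133/747 = 0.1780 → 17.8 map units.

17.8 map units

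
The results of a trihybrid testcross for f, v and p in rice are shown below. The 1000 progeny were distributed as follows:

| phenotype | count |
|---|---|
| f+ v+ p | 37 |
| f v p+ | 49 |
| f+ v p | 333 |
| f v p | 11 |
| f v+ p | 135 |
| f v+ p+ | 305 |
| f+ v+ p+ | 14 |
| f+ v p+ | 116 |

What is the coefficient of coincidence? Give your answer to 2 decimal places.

The two most frequent reciprocal classes, f v+ p+ and f+ v p, are the parental types, so the F1 was f v+ p+ / f+ v p.
The two rarest classes, f+ v+ p+ and f v p, are the double crossovers. Comparing them with the parentals, only the f allele has switched, so f is the middle locus and the order is v – f – p.
v–f: (86 + 25)/1000 = 0.1110; f–p: (251 + 25)/1000 = 0.2760.
Expected DCO frequency = 0.1110 × 0.2760 ≈ 0.03064; observed = 25/1000 ≈ 0.02500.
Coefficient of coincidence = 0.02500/0.03064 ≈ 0.82.

0.82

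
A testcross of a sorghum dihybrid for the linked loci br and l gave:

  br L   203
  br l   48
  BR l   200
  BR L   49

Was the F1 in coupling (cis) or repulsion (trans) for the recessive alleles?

The two most frequent classes are BR l (200) and br L (203); these are the parental (non-recombinant) types.
So the F1 carried BR l on one chromosome and br L on the other — the recessive alleles are on opposite chromosomes (trans / repulsion).

trans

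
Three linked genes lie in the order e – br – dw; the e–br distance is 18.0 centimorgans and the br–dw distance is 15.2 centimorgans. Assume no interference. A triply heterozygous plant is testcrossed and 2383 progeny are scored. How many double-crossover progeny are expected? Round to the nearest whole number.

65

Map distances give recombination frequencies of 0.180 and 0.152 for the two intervals.
With no interference, expected double-crossover frequency = 0.180 × 0.152 = 0.02736.
Expected number = 0.02736 × 2383 = 65.20 ≈ 65.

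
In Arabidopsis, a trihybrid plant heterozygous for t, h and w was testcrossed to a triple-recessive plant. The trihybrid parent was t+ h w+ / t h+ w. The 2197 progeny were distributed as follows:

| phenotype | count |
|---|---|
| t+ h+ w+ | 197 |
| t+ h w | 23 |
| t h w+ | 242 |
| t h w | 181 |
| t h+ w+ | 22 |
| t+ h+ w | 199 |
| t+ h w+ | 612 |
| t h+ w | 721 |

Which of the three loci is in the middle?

The two rarest classes, t+ h w and t h+ w+, are the double crossovers. Comparing them with the parentals, only the w allele has switched, so w is the middle locus and the order is h – w – t.

w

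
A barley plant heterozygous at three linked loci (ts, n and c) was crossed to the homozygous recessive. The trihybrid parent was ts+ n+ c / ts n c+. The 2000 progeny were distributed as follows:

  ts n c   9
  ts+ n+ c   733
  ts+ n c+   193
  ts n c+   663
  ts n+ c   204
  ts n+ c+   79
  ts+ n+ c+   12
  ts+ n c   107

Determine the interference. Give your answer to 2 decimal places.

0.51

The two rarest classes, ts+ n+ c+ and ts n c, are the double crossovers. Comparing them with the parentals, only the c allele has switched, so c is the middle locus and the order is ts – c – n.
ts–c: (397 + 21)/2000 = 0.2090; c–n: (186 + 21)/2000 = 0.1035.
Expected DCO frequency = 0.2090 × 0.1035 ≈ 0.02163; observed = 21/2000 ≈ 0.01050.
Coefficient of coincidence = 0.01050/0.02163 ≈ 0.49; interference = 1 − 0.49 = 0.51.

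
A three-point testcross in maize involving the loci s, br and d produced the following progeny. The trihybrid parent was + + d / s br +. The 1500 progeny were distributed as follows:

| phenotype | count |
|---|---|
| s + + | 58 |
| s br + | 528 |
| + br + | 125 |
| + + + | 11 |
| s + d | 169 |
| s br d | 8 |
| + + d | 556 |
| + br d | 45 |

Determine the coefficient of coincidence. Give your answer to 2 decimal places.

0.75

The two rarest classes, + + + and s br d, are the double crossovers. Comparing them with the parentals, only the d allele has switched, so d is the middle locus and the order is br – d – s.
br–d: (103 + 19)/1500 = 0.0813; d–s: (294 + 19)/1500 = 0.2087.
Expected DCO frequency = 0.0813 × 0.2087 ≈ 0.01697; observed = 19/1500 ≈ 0.01267.
Coefficient of coincidence = 0.01267/0.01697 ≈ 0.75.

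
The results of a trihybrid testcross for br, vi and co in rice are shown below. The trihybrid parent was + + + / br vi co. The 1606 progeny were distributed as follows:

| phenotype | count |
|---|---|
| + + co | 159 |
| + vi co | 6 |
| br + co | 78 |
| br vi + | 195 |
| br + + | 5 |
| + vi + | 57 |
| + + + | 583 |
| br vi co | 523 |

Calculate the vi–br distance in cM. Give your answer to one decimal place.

9.1 cM

The two rarest classes, br + + and + vi co, are the double crossovers. Comparing them with the parentals, only the br allele has switched, so br is the middle locus and the order is vi – br – co.
Crossovers in the vi–br interval produce the single-crossover classes + vi + and br + co (57 + 78 = 135) plus the double crossovers (11).
RF(vi–br) = (135 + 11) / 1606 = 146/1606 = 0.0909 → 9.1 cM.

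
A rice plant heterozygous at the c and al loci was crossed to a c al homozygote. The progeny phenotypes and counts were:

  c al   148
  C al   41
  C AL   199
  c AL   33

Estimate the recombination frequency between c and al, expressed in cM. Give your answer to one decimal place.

17.6 cM

The two most frequent classes, C AL (199) and c al (148), are the parental types, so the F1 was C AL / c al.
The recombinant classes are C al and c AL: 41 + 33 = 74.
Recombination frequency = 74/421 = 0.1758 ≈ 17.6%, i.e. 17.6 cM.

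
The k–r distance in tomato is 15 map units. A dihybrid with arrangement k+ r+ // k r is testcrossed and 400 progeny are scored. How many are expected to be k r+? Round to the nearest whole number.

A map distance of 15 map units corresponds to a recombination frequency of 0.150.
The F1 is k+ r+ / k r, so k r+ is a recombinant gamete class with expected frequency r/2 = 0.150/2 = 0.0750.
Expected number = 0.0750 × 400 = 30.00 ≈ 30.

30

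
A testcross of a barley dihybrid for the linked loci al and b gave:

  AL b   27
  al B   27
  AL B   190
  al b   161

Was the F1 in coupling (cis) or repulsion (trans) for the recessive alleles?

The two most frequent classes are AL B (190) and al b (161); these are the parental (non-recombinant) types.
So the F1 carried AL B on one chromosome and al b on the other — the recessive alleles are on the same chromosome (cis / coupling).

cis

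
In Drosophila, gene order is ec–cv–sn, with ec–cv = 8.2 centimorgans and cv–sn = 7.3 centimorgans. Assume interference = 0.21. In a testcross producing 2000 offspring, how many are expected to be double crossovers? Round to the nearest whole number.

Map distances give recombination frequencies of 0.082 and 0.073 for the two intervals.
With interference 0.21 (so coincidence = 0.79), expected double-crossover frequency = 0.082 × 0.073 × 0.79 = 0.00473.
Expected number = 0.00473 × 2000 = 9.46 ≈ 9.

9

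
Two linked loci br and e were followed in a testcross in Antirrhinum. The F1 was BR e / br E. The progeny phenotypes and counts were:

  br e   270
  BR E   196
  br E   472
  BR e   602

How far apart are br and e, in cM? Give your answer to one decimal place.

30.3 cM

The recombinant classes are BR E and br e: 196 + 270 = 466.
Recombination frequency = 466/1540 = 0.3026 ≈ 30.3%, i.e. 30.3 cM.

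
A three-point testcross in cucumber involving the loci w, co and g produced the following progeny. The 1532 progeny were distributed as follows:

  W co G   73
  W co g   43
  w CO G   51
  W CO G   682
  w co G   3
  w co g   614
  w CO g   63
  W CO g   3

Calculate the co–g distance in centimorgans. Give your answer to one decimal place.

9.3 centimorgans

The two most frequent reciprocal classes, w co g and W CO G, are the parental types, so the F1 was w co g / W CO G.
The two rarest classes, w co G and W CO g, are the double crossovers. Comparing them with the parentals, only the g allele has switched, so g is the middle locus and the order is w – g – co.
Crossovers in the g–co interval produce the single-crossover classes w CO g and W co G (63 + 73 = 136) plus the double crossovers (6).
RF(g–co) = (136 + 6) / 1532 = 142/1532 = 0.0927 → 9.3 centimorgans.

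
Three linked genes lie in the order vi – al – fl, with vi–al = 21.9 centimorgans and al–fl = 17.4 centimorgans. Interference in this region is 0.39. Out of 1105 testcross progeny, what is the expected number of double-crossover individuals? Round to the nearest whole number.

26

Map distances give recombination frequencies of 0.219 and 0.174 for the two intervals.
With interference 0.39 (so coincidence = 0.61), expected double-crossover frequency = 0.219 × 0.174 × 0.61 = 0.02324.
Expected number = 0.02324 × 1105 = 25.69 ≈ 26.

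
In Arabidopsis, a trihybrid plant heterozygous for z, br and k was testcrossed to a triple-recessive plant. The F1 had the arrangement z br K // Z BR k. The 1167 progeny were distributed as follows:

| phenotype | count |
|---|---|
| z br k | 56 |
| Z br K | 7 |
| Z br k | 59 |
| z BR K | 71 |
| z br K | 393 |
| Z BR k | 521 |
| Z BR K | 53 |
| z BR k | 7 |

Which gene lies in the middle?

z

The two rarest classes, Z br K and z BR k, are the double crossovers. Comparing them with the parentals, only the z allele has switched, so z is the middle locus and the order is br – z – k.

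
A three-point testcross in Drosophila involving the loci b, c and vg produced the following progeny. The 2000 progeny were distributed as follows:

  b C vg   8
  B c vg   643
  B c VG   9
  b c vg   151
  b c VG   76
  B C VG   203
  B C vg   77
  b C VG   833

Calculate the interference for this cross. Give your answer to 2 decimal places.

0.46

The two most frequent reciprocal classes, b C VG and B c vg, are the parental types, so the F1 was b C VG / B c vg.
The two rarest classes, b C vg and B c VG, are the double crossovers. Comparing them with the parentals, only the vg allele has switched, so vg is the middle locus and the order is b – vg – c.
b–vg: (354 + 17)/2000 = 0.1855; vg–c: (153 + 17)/2000 = 0.0850.
Expected DCO frequency = 0.1855 × 0.0850 ≈ 0.01577; observed = 17/2000 ≈ 0.00850.
Coefficient of coincidence = 0.00850/0.01577 ≈ 0.54; interference = 1 − 0.54 = 0.46.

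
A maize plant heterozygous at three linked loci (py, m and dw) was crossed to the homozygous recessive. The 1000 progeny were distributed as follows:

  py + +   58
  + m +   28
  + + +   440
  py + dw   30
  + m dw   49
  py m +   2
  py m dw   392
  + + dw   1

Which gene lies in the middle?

The two most frequent reciprocal classes, + + + and py m dw, are the parental types, so the F1 was + + + / py m dw.
The two rarest classes, + + dw and py m +, are the double crossovers. Comparing them with the parentals, only the dw allele has switched, so dw is the middle locus and the order is py – dw – m.

dw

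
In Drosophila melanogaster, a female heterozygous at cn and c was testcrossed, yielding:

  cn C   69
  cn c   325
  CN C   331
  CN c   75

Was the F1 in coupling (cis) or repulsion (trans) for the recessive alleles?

The two most frequent classes are CN C (331) and cn c (325); these are the parental (non-recombinant) types.
So the F1 carried CN C on one chromosome and cn c on the other — the recessive alleles are on the same chromosome (cis / coupling).

cis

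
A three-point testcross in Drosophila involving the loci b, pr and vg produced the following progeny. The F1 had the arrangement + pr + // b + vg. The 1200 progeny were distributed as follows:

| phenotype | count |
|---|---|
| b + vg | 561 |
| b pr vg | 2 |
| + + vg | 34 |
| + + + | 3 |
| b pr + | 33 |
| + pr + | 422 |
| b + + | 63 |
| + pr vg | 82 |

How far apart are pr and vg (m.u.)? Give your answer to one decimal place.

The two rarest classes, + + + and b pr vg, are the double crossovers. Comparing them with the parentals, only the pr allele has switched, so pr is the middle locus and the order is b – pr – vg.
Crossovers in the pr–vg interval produce the single-crossover classes + pr vg and b + + (82 + 63 = 145) plus the double crossovers (5).
RF(pr–vg) = (145 + 5) / 1200 = 150/1200 = 0.1250 → 12.5 m.u.

12.5 m.u.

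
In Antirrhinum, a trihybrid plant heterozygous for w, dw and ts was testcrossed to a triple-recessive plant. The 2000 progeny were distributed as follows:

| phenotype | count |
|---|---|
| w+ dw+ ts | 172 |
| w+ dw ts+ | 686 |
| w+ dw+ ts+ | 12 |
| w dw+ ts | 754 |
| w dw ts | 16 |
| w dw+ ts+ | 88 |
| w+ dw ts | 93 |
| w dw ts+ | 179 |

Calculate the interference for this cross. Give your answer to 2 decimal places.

0.29

The two most frequent reciprocal classes, w dw+ ts and w+ dw ts+, are the parental types, so the F1 was w dw+ ts / w+ dw ts+.
The two rarest classes, w dw ts and w+ dw+ ts+, are the double crossovers. Comparing them with the parentals, only the dw allele has switched, so dw is the middle locus and the order is ts – dw – w.
ts–dw: (181 + 28)/2000 = 0.1045; dw–w: (351 + 28)/2000 = 0.1895.
Expected DCO frequency = 0.1045 × 0.1895 ≈ 0.01980; observed = 28/2000 ≈ 0.01400.
Coefficient of coincidence = 0.01400/0.01980 ≈ 0.71; interference = 1 − 0.71 = 0.29.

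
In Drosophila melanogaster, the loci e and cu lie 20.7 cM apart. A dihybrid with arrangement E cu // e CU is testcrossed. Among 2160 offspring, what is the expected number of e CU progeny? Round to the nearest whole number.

856

A map distance of 20.7 cM corresponds to a recombination frequency of 0.207.
The F1 is E cu / e CU, so e CU is a parental gamete class with expected frequency (1 − r)/2 = 0.793/2 = 0.3965.
Expected number = 0.3965 × 2160 = 856.44 ≈ 856.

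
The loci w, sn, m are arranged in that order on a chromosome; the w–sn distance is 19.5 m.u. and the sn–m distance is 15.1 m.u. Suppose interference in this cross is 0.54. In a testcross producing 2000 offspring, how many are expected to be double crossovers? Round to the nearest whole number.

27

Map distances give recombination frequencies of 0.195 and 0.151 for the two intervals.
With interference 0.54 (so coincidence = 0.46), expected double-crossover frequency = 0.195 × 0.151 × 0.46 = 0.01354.
Expected number = 0.01354 × 2000 = 27.09 ≈ 27.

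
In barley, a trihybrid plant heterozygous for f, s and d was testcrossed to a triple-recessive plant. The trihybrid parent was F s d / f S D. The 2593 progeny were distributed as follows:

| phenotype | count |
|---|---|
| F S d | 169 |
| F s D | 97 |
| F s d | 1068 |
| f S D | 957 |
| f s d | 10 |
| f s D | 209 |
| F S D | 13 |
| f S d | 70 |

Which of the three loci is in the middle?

f

The two rarest classes, f s d and F S D, are the double crossovers. Comparing them with the parentals, only the f allele has switched, so f is the middle locus and the order is d – f – s.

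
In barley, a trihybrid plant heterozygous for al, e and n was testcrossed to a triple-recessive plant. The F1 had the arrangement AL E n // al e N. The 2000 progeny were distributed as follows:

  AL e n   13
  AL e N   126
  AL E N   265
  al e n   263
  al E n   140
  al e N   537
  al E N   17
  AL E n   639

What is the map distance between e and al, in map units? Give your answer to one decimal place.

14.8 map units

The two rarest classes, AL e n and al E N, are the double crossovers. Comparing them with the parentals, only the e allele has switched, so e is the middle locus and the order is al – e – n.
Crossovers in the al–e interval produce the single-crossover classes al E n and AL e N (140 + 126 = 266) plus the double crossovers (30).
RF(al–e) = (266 + 30) / 2000 = 296/2000 = 0.1480 → 14.8 map units.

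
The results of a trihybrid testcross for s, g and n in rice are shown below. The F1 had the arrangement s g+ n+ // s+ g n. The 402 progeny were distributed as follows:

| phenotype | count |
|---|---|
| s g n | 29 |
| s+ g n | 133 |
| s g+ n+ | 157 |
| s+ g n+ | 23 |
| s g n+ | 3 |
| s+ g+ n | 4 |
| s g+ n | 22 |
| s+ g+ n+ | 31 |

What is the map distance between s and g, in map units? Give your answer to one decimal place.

16.7 map units

The two rarest classes, s g n+ and s+ g+ n, are the double crossovers. Comparing them with the parentals, only the g allele has switched, so g is the middle locus and the order is s – g – n.
Crossovers in the s–g interval produce the single-crossover classes s+ g+ n+ and s g n (31 + 29 = 60) plus the double crossovers (7).
RF(s–g) = (60 + 7) / 402 = 67/402 = 0.1667 → 16.7 map units.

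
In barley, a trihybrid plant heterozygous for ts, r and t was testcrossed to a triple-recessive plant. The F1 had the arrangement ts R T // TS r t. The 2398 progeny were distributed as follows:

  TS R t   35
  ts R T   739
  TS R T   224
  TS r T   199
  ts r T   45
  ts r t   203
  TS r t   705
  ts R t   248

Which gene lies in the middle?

The two rarest classes, ts r T and TS R t, are the double crossovers. Comparing them with the parentals, only the r allele has switched, so r is the middle locus and the order is t – r – ts.

r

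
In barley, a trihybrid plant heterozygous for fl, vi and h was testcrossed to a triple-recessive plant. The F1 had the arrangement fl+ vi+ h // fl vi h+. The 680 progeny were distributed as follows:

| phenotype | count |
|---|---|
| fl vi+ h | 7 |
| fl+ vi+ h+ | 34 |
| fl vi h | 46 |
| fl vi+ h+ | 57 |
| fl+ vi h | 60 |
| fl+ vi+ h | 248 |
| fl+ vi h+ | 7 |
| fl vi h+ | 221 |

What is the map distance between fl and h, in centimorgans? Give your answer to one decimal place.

The two rarest classes, fl vi+ h and fl+ vi h+, are the double crossovers. Comparing them with the parentals, only the fl allele has switched, so fl is the middle locus and the order is h – fl – vi.
Crossovers in the h–fl interval produce the single-crossover classes fl+ vi+ h+ and fl vi h (34 + 46 = 80) plus the double crossovers (14).
RF(h–fl) = (80 + 14) / 680 = 94/680 = 0.1382 → 13.8 centimorgans.

13.8 centimorgans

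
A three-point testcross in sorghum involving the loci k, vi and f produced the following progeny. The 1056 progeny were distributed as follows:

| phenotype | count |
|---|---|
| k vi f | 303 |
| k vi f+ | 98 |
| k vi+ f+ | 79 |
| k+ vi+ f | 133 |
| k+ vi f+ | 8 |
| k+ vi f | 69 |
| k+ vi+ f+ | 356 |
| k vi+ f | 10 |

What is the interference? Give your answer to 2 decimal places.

0.54

The two most frequent reciprocal classes, k+ vi+ f+ and k vi f, are the parental types, so the F1 was k+ vi+ f+ / k vi f.
The two rarest classes, k+ vi f+ and k vi+ f, are the double crossovers. Comparing them with the parentals, only the vi allele has switched, so vi is the middle locus and the order is k – vi – f.
k–vi: (148 + 18)/1056 = 0.1572; vi–f: (231 + 18)/1056 = 0.2358.
Expected DCO frequency = 0.1572 × 0.2358 ≈ 0.03707; observed = 18/1056 ≈ 0.01705.
Coefficient of coincidence = 0.01705/0.03707 ≈ 0.46; interference = 1 − 0.46 = 0.54.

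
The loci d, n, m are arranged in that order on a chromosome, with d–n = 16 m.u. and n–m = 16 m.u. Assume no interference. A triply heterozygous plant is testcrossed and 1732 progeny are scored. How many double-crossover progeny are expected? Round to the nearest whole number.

Map distances give recombination frequencies of 0.160 and 0.160 for the two intervals.
With no interference, expected double-crossover frequency = 0.160 × 0.160 = 0.02560.
Expected number = 0.02560 × 1732 = 44.34 ≈ 44.

44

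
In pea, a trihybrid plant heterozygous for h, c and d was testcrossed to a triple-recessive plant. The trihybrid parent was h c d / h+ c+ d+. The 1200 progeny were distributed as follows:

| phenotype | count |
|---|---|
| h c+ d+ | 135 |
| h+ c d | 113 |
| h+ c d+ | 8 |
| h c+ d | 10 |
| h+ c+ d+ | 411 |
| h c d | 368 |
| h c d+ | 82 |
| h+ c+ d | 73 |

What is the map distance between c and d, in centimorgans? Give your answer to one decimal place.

14.4 centimorgans

The two rarest classes, h c+ d and h+ c d+, are the double crossovers. Comparing them with the parentals, only the c allele has switched, so c is the middle locus and the order is d – c – h.
Crossovers in the d–c interval produce the single-crossover classes h c d+ and h+ c+ d (82 + 73 = 155) plus the double crossovers (18).
RF(d–c) = (155 + 18) / 1200 = 173/1200 = 0.1442 → 14.4 centimorgans.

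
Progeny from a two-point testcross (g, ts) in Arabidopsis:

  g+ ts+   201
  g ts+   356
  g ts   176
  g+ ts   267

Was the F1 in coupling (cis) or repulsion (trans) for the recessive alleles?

The two most frequent classes are g+ ts (267) and g ts+ (356); these are the parental (non-recombinant) types.
So the F1 carried g+ ts on one chromosome and g ts+ on the other — the recessive alleles are on opposite chromosomes (trans / repulsion).

trans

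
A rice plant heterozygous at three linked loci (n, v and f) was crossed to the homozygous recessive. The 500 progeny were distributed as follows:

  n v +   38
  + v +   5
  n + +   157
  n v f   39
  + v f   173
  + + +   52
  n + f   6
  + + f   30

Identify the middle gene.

The two most frequent reciprocal classes, + v f and n + +, are the parental types, so the F1 was + v f / n + +.
The two rarest classes, + v + and n + f, are the double crossovers. Comparing them with the parentals, only the f allele has switched, so f is the middle locus and the order is v – f – n.

f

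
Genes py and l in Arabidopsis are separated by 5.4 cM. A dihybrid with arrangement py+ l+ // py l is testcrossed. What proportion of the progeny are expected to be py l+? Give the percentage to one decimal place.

A map distance of 5.4 cM corresponds to a recombination frequency of 0.054.
The F1 is py+ l+ / py l, so py l+ is a recombinant gamete class with expected frequency r/2 = 0.054/2 = 0.0270.
That is 0.0270 = 2.7% of the progeny.

2.7%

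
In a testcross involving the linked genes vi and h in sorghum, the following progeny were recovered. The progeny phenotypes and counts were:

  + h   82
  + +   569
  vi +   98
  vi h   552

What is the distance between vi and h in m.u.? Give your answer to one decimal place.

13.8 m.u.

The two most frequent classes, + + (569) and vi h (552), are the parental types, so the F1 was + + / vi h.
The recombinant classes are + h and vi +: 82 + 98 = 180.
Recombination frequency = 180/1301 = 0.1384 ≈ 13.8%, i.e. 13.8 m.u.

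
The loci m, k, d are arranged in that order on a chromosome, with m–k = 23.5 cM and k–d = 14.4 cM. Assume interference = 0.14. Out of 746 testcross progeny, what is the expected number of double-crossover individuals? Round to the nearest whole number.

22

Map distances give recombination frequencies of 0.235 and 0.144 for the two intervals.
With interference 0.14 (so coincidence = 0.86), expected double-crossover frequency = 0.235 × 0.144 × 0.86 = 0.02910.
Expected number = 0.02910 × 746 = 21.71 ≈ 22.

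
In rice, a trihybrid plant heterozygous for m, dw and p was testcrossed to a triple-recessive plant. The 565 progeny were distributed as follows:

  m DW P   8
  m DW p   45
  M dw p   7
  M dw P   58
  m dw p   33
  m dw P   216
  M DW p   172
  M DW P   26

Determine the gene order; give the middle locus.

The two most frequent reciprocal classes, M DW p and m dw P, are the parental types, so the F1 was M DW p / m dw P.
The two rarest classes, M dw p and m DW P, are the double crossovers. Comparing them with the parentals, only the dw allele has switched, so dw is the middle locus and the order is m – dw – p.

dw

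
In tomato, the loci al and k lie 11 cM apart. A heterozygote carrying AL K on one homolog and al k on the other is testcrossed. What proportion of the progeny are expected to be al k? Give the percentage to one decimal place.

44.5%

A map distance of 11 cM corresponds to a recombination frequency of 0.110.
The F1 is AL K / al k, so al k is a parental gamete class with expected frequency (1 − r)/2 = 0.890/2 = 0.4450.
That is 0.4450 = 44.5% of the progeny.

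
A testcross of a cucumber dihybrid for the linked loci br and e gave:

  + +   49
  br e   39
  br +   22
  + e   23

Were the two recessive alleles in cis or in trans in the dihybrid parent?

The two most frequent classes are + + (49) and br e (39); these are the parental (non-recombinant) types.
So the F1 carried + + on one chromosome and br e on the other — the recessive alleles are on the same chromosome (cis / coupling).

cis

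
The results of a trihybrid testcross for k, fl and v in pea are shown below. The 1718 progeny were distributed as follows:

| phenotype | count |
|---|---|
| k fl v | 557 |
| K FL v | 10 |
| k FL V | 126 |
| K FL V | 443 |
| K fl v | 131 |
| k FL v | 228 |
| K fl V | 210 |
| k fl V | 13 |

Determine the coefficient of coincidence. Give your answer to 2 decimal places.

The two most frequent reciprocal classes, K FL V and k fl v, are the parental types, so the F1 was K FL V / k fl v.
The two rarest classes, K FL v and k fl V, are the double crossovers. Comparing them with the parentals, only the v allele has switched, so v is the middle locus and the order is k – v – fl.
k–v: (257 + 23)/1718 = 0.1630; v–fl: (438 + 23)/1718 = 0.2683.
Expected DCO frequency = 0.1630 × 0.2683 ≈ 0.04373; observed = 23/1718 ≈ 0.01339.
Coefficient of coincidence = 0.01339/0.04373 ≈ 0.31.

0.31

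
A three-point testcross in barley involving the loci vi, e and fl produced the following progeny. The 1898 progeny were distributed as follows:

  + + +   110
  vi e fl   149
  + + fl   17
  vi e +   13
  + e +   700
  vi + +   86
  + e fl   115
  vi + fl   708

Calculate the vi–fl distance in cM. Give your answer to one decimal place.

12.2 cM

The two most frequent reciprocal classes, + e + and vi + fl, are the parental types, so the F1 was + e + / vi + fl.
The two rarest classes, vi e + and + + fl, are the double crossovers. Comparing them with the parentals, only the vi allele has switched, so vi is the middle locus and the order is fl – vi – e.
Crossovers in the fl–vi interval produce the single-crossover classes + e fl and vi + + (115 + 86 = 201) plus the double crossovers (30).
RF(fl–vi) = (201 + 30) / 1898 = 231/1898 = 0.1217 → 12.2 cM.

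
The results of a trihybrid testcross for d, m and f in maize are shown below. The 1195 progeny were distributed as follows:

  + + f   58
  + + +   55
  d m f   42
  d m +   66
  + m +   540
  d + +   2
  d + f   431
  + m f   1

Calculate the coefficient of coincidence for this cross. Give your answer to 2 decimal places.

0.28

The two most frequent reciprocal classes, + m + and d + f, are the parental types, so the F1 was + m + / d + f.
The two rarest classes, + m f and d + +, are the double crossovers. Comparing them with the parentals, only the f allele has switched, so f is the middle locus and the order is d – f – m.
d–f: (124 + 3)/1195 = 0.1063; f–m: (97 + 3)/1195 = 0.0837.
Expected DCO frequency = 0.1063 × 0.0837 ≈ 0.00890; observed = 3/1195 ≈ 0.00251.
Coefficient of coincidence = 0.00251/0.00890 ≈ 0.28.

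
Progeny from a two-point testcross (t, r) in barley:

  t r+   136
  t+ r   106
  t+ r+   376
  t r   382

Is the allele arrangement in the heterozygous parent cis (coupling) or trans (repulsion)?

cis

The two most frequent classes are t+ r+ (376) and t r (382); these are the parental (non-recombinant) types.
So the F1 carried t+ r+ on one chromosome and t r on the other — the recessive alleles are on the same chromosome (cis / coupling).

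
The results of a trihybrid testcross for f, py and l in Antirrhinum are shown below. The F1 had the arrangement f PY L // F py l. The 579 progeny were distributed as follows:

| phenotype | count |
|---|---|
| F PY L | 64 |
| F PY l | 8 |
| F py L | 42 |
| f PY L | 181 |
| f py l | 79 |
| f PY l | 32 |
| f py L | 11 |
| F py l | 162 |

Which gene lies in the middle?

The two rarest classes, f py L and F PY l, are the double crossovers. Comparing them with the parentals, only the py allele has switched, so py is the middle locus and the order is f – py – l.

py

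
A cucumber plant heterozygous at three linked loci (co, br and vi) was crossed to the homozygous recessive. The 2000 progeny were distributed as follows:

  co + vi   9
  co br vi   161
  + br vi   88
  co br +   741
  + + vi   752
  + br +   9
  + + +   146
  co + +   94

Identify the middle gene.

The two most frequent reciprocal classes, + + vi and co br +, are the parental types, so the F1 was + + vi / co br +.
The two rarest classes, co + vi and + br +, are the double crossovers. Comparing them with the parentals, only the co allele has switched, so co is the middle locus and the order is br – co – vi.

co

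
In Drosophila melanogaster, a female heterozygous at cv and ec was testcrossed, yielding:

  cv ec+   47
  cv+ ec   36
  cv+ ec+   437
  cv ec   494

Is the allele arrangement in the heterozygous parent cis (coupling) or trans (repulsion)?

The two most frequent classes are cv+ ec+ (437) and cv ec (494); these are the parental (non-recombinant) types.
So the F1 carried cv+ ec+ on one chromosome and cv ec on the other — the recessive alleles are on the same chromosome (cis / coupling).

cis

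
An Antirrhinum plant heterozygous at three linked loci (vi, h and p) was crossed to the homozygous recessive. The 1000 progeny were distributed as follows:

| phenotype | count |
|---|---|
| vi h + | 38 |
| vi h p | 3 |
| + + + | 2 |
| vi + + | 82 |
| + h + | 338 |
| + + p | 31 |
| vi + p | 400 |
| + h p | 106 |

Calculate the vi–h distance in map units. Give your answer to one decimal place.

7.4 map units

The two most frequent reciprocal classes, + h + and vi + p, are the parental types, so the F1 was + h + / vi + p.
The two rarest classes, + + + and vi h p, are the double crossovers. Comparing them with the parentals, only the h allele has switched, so h is the middle locus and the order is p – h – vi.
Crossovers in the h–vi interval produce the single-crossover classes vi h + and + + p (38 + 31 = 69) plus the double crossovers (5).
RF(h–vi) = (69 + 5) / 1000 = 74/1000 = 0.0740 → 7.4 map units.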